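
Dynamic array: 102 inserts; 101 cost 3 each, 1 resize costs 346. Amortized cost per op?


Formula: Amortized cost = Total cost / Operations
Total cost = (101 * 3) + (1 * 346)
Total cost = 303 + 346 = 649
Amortized = 649 / 102 = 6.3627

6.3627


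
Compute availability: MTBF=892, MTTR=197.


Availability = MTBF / (MTBF + MTTR)
Availability = 892 / (892 + 197)
Availability = 892 / 1089
Availability = 81.91%

81.91%


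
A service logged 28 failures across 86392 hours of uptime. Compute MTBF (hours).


Formula: MTBF = Total operating time / Number of failures
MTBF = 86392 / 28
MTBF = 3085.43 hours

3085.43 hours


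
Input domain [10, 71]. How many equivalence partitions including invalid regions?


Valid range: [10, 71]
Class 1: x < 10 — invalid
Class 2: 10 ≤ x ≤ 71 — valid
Class 3: x > 71 — invalid
Total equivalence classes: 3

3 equivalence classes


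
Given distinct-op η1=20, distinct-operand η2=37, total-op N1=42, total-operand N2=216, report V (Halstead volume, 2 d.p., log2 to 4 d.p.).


Formula: V = N * log2(η), where N = N1 + N2 and η = η1 + η2
η = 20 + 37 = 57
N = 42 + 216 = 258
log2(57) ≈ 5.8329
V = 258 * 5.8329 = 1504.89

1504.89


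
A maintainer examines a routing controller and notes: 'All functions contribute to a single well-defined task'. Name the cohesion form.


Reasoning: Best: single purpose
Type: Functional cohesion

Functional cohesion


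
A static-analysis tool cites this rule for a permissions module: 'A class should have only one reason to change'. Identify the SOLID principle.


This describes the Single Responsibility Principle (SRP)

Single Responsibility Principle (SRP)


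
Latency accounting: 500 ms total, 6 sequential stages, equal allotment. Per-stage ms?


Formula: per_stage = total_budget / stages
per_stage = 500 / 6
per_stage = 83.33 ms

83.33 ms


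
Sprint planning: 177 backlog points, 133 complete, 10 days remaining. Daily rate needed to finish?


Formula: Required rate = Remaining points / Days left
Remaining = 177 - 133 = 44 points
Required rate = 44 / 10 = 4.4 points/day

4.4 points/day


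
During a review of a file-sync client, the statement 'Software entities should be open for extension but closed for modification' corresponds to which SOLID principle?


This describes the Open/Closed Principle (OCP)

Open/Closed Principle (OCP)


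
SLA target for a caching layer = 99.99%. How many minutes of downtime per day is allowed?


Formula: allowed downtime = period * (100 - SLA) / 100
Period (day) = 1440 minutes
Unavailability fraction = (100 - 99.99) / 100
Allowed downtime = 1440 * (100 - 99.99) / 100
Allowed downtime = 0.144 minutes

0.144 minutes


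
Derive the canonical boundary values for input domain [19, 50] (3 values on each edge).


Range: [19, 50]
Boundaries: just below min, min, min+1, max-1, max, just above max
Values: [18, 19, 20, 49, 50, 51]

[18, 19, 20, 49, 50, 51]


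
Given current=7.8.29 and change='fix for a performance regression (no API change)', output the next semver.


Current: 7.8.29
Change category: 'fix for a performance regression (no API change)' → patch bump
SemVer rule: patch bump → increment PATCH (MAJOR and MINOR unchanged)
New: 7.8.30

7.8.30


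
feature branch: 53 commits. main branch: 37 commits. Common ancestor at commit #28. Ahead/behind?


Common ancestor: commit #28
feature commits after divergence: 53 - 28 = 25
main commits after divergence: 37 - 28 = 9
feature is 25 commits ahead of main
main is 9 commits ahead of feature

feature ahead: 25, main ahead: 9


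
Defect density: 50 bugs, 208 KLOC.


Defect density = defects / KLOC
Defect density = 50 / 208
Defect density = 0.24 defects/KLOC

0.24 defects/KLOC


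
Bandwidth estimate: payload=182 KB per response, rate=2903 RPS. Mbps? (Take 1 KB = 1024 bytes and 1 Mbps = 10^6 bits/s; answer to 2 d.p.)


Formula: Mbps = payload_bytes * RPS * 8 / 1e6
Payload per request = 182 KB = 182 * 1024 = 186368 bytes
Total bytes/sec = 186368 * 2903 = 541026304
Total bits/sec = 541026304 * 8 = 4328210432
Mbps = 4328210432 / 1e6 = 4328.21

4328.21 Mbps


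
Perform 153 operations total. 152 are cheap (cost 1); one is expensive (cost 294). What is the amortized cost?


Formula: Amortized cost = Total cost / Operations
Total cost = (152 * 1) + (1 * 294)
Total cost = 152 + 294 = 446
Amortized = 446 / 153 = 2.915

2.915


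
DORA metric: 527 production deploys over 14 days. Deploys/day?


Formula: deployments per day = releases / days
= 527 / 14
= 37.643 deploys/day
(equivalently, 263.5 deploys/week)

37.643 deploys/day


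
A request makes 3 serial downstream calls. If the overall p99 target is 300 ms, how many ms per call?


Formula: per_stage = total_budget / stages
per_stage = 300 / 3
per_stage = 100.0 ms

100.0 ms


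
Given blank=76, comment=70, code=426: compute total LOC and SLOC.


Total LOC = blank + comment + code
Total LOC = 76 + 70 + 426 = 572
SLOC (source only) = code = 426

Total LOC: 572, SLOC: 426


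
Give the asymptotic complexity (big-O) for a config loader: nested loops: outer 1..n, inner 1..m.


Reasoning: product of independent bounds
Complexity: O(n*m)

O(n*m)


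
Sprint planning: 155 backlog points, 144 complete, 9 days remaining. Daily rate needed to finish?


Formula: Required rate = Remaining points / Days left
Remaining = 155 - 144 = 11 points
Required rate = 11 / 9 = 1.22 points/day

1.22 points/day


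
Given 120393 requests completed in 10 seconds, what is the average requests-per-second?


Formula: throughput = requests / seconds
throughput = 120393 / 10
throughput = 12039.3 requests/second

12039.3 requests/second


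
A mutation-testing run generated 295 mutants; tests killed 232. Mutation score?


Mutation score = killed / total * 100
Mutation score = 232 / 295 * 100
Mutation score = 78.64%

78.64%


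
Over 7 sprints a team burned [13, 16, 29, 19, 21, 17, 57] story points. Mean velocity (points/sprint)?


Formula: Avg velocity = Total points / Number of sprints
Points: [13, 16, 29, 19, 21, 17, 57]
Sum = 13 + 16 + 29 + 19 + 21 + 17 + 57 = 172
Avg velocity = 172 / 7 = 24.57 points/sprint

24.57 points/sprint


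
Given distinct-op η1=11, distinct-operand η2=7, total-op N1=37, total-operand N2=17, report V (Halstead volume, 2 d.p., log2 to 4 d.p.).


Formula: V = N * log2(η), where N = N1 + N2 and η = η1 + η2
η = 11 + 7 = 18
N = 37 + 17 = 54
log2(18) ≈ 4.1699
V = 54 * 4.1699 = 225.17

225.17


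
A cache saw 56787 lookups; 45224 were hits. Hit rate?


Formula: hit rate = hits / (hits + misses) * 100
hit rate = 45224 / (45224 + 11563) * 100
hit rate = 45224 / 56787 * 100
hit rate = 79.64%

79.64%


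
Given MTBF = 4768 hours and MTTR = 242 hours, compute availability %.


Availability = MTBF / (MTBF + MTTR)
Availability = 4768 / (4768 + 242)
Availability = 4768 / 5010
Availability = 95.1697%

95.1697%


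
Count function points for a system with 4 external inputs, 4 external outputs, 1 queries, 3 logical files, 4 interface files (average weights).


UFP = EI*4 + EO*5 + EQ*4 + ILF*10 + EIF*7
UFP = 4*4 + 4*5 + 1*4 + 3*10 + 4*7
UFP = 16 + 20 + 4 + 30 + 28
UFP = 98

98


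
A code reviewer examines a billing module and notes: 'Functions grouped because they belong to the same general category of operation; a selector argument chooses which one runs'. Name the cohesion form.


Reasoning: Grouped by category of activity, not by data or sequence
Type: Logical cohesion

Logical cohesion


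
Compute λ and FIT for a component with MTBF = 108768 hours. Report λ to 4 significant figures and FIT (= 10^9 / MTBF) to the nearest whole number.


Formula: λ = 1 / MTBF; FIT = λ × 1e9 = 1e9 / MTBF
λ = 1 / 108768 ≈ 9.194e-06 failures/hour
FIT = 1e9 / 108768 ≈ 9194 failures per 1e9 hours (nearest whole number)

λ = 9.194e-06 /h, FIT = 9194


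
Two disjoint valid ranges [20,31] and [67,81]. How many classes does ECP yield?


Valid ranges: [20,31] and [67,81]
Class 1: x < 20 — invalid
Class 2: 20 ≤ x ≤ 31 — valid
Class 3: 31 < x < 67 — invalid (gap between ranges)
Class 4: 67 ≤ x ≤ 81 — valid
Class 5: x > 81 — invalid
Total equivalence classes: 5

5 equivalence classes


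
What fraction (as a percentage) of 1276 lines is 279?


Coverage = covered / total * 100
Coverage = 279 / 1276 * 100
Coverage = 21.87%

21.87%


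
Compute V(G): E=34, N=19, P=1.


Formula: V(G) = E - N + 2P
V(G) = 34 - 19 + 2*1
V(G) = 15 + 2
V(G) = 17

17


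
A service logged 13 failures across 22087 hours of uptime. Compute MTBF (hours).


Formula: MTBF = Total operating time / Number of failures
MTBF = 22087 / 13
MTBF = 1699.0 hours

1699.0 hours


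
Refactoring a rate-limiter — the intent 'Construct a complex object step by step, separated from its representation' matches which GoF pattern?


This matches the Builder pattern

Builder


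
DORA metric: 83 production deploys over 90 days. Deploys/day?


Formula: deployments per day = releases / days
= 83 / 90
= 0.922 deploys/day
(equivalently, 6.46 deploys/week)

0.922 deploys/day


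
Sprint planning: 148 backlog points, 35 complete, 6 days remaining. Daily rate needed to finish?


Formula: Required rate = Remaining points / Days left
Remaining = 148 - 35 = 113 points
Required rate = 113 / 6 = 18.83 points/day

18.83 points/day


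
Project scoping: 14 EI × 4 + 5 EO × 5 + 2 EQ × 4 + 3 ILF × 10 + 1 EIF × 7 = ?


UFP = EI*4 + EO*5 + EQ*4 + ILF*10 + EIF*7
UFP = 14*4 + 5*5 + 2*4 + 3*10 + 1*7
UFP = 56 + 25 + 8 + 30 + 7
UFP = 126

126


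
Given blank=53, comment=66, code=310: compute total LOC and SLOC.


Total LOC = blank + comment + code
Total LOC = 53 + 66 + 310 = 429
SLOC (source only) = code = 310

Total LOC: 429, SLOC: 310


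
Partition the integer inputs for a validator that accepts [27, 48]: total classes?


Valid range: [27, 48]
Class 1: x < 27 — invalid
Class 2: 27 ≤ x ≤ 48 — valid
Class 3: x > 48 — invalid
Total equivalence classes: 3

3 equivalence classes


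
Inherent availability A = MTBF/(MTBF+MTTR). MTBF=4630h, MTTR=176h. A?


Availability = MTBF / (MTBF + MTTR)
Availability = 4630 / (4630 + 176)
Availability = 4630 / 4806
Availability = 96.3379%

96.3379%


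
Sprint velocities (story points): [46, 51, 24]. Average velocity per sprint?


Formula: Avg velocity = Total points / Number of sprints
Points: [46, 51, 24]
Sum = 46 + 51 + 24 = 121
Avg velocity = 121 / 3 = 40.33 points/sprint

40.33 points/sprint


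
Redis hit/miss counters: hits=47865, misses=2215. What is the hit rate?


Formula: hit rate = hits / (hits + misses) * 100
hit rate = 47865 / (47865 + 2215) * 100
hit rate = 47865 / 50080 * 100
hit rate = 95.58%

95.58%


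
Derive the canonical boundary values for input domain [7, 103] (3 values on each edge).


Range: [7, 103]
Boundaries: just below min, min, min+1, max-1, max, just above max
Values: [6, 7, 8, 102, 103, 104]

[6, 7, 8, 102, 103, 104]


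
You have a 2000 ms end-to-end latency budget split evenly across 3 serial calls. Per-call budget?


Formula: per_stage = total_budget / stages
per_stage = 2000 / 3
per_stage = 666.67 ms

666.67 ms


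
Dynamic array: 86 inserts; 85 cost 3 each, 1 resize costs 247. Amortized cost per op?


Formula: Amortized cost = Total cost / Operations
Total cost = (85 * 3) + (1 * 247)
Total cost = 255 + 247 = 502
Amortized = 502 / 86 = 5.8372

5.8372


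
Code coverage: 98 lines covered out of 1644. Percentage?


Coverage = covered / total * 100
Coverage = 98 / 1644 * 100
Coverage = 5.96%

5.96%


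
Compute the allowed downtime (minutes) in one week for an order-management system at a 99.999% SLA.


Formula: allowed downtime = period * (100 - SLA) / 100
Period (week) = 10080 minutes
Unavailability fraction = (100 - 99.999) / 100
Allowed downtime = 10080 * (100 - 99.999) / 100
Allowed downtime = 0.1008 minutes

0.1008 minutes


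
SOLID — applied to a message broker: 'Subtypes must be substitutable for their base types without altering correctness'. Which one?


This describes the Liskov Substitution Principle (LSP)

Liskov Substitution Principle (LSP)


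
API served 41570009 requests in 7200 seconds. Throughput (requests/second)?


Formula: throughput = requests / seconds
throughput = 41570009 / 7200
throughput = 5773.61 requests/second

5773.61 requests/second


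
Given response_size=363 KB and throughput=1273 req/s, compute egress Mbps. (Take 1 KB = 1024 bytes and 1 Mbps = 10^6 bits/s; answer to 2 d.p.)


Formula: Mbps = payload_bytes * RPS * 8 / 1e6
Payload per request = 363 KB = 363 * 1024 = 371712 bytes
Total bytes/sec = 371712 * 1273 = 473189376
Total bits/sec = 473189376 * 8 = 3785515008
Mbps = 3785515008 / 1e6 = 3785.52

3785.52 Mbps


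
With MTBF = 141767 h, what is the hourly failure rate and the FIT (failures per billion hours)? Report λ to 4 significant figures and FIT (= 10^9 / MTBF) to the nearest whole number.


Formula: λ = 1 / MTBF; FIT = λ × 1e9 = 1e9 / MTBF
λ = 1 / 141767 ≈ 7.054e-06 failures/hour
FIT = 1e9 / 141767 ≈ 7054 failures per 1e9 hours (nearest whole number)

λ = 7.054e-06 /h, FIT = 7054


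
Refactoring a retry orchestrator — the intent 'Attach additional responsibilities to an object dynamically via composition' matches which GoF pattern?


This matches the Decorator pattern

Decorator


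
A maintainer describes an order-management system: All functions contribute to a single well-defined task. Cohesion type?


Reasoning: Best: single purpose
Type: Functional cohesion

Functional cohesion


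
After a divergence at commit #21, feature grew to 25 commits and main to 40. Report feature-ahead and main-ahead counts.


Common ancestor: commit #21
feature commits after divergence: 25 - 21 = 4
main commits after divergence: 40 - 21 = 19
feature is 4 commits ahead of main
main is 19 commits ahead of feature

feature ahead: 4, main ahead: 19


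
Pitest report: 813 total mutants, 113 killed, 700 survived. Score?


Mutation score = killed / total * 100
Mutation score = 113 / 813 * 100
Mutation score = 13.9%

13.9%


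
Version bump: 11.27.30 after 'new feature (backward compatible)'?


Current: 11.27.30
Change category: 'new feature (backward compatible)' → minor bump
SemVer rule: minor bump → increment MINOR, reset PATCH to 0 (MAJOR unchanged)
New: 11.28.0

11.28.0


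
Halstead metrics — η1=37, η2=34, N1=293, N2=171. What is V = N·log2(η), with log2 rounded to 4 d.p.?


Formula: V = N * log2(η), where N = N1 + N2 and η = η1 + η2
η = 37 + 34 = 71
N = 293 + 171 = 464
log2(71) ≈ 6.1497
V = 464 * 6.1497 = 2853.46

2853.46


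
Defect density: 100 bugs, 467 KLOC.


Defect density = defects / KLOC
Defect density = 100 / 467
Defect density = 0.214 defects/KLOC

0.214 defects/KLOC


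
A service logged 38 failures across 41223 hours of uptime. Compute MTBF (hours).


Formula: MTBF = Total operating time / Number of failures
MTBF = 41223 / 38
MTBF = 1084.82 hours

1084.82 hours


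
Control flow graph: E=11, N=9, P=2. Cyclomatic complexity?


Formula: V(G) = E - N + 2P
V(G) = 11 - 9 + 2*2
V(G) = 2 + 4
V(G) = 6

6


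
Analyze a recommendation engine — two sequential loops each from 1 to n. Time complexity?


Reasoning: sequential dominates: O(n) + O(n) = O(n)
Complexity: O(n)

O(n)


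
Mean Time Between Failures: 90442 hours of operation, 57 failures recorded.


Formula: MTBF = Total operating time / Number of failures
MTBF = 90442 / 57
MTBF = 1586.7 hours

1586.7 hours


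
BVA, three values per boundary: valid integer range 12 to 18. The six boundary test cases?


Range: [12, 18]
Boundaries: just below min, min, min+1, max-1, max, just above max
Values: [11, 12, 13, 17, 18, 19]

[11, 12, 13, 17, 18, 19]


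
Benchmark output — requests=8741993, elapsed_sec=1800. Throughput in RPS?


Formula: throughput = requests / seconds
throughput = 8741993 / 1800
throughput = 4856.66 requests/second

4856.66 requests/second


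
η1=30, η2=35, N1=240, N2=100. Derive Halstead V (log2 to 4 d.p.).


Formula: V = N * log2(η), where N = N1 + N2 and η = η1 + η2
η = 30 + 35 = 65
N = 240 + 100 = 340
log2(65) ≈ 6.0224
V = 340 * 6.0224 = 2047.62

2047.62


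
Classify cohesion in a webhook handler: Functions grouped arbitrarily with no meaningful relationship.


Reasoning: Worst: random grouping
Type: Coincidental cohesion

Coincidental cohesion


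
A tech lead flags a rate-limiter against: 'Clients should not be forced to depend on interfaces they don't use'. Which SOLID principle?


This describes the Interface Segregation Principle (ISP)

Interface Segregation Principle (ISP)


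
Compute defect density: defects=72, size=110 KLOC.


Defect density = defects / KLOC
Defect density = 72 / 110
Defect density = 0.655 defects/KLOC

0.655 defects/KLOC


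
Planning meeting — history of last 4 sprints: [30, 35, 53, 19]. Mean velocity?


Formula: Avg velocity = Total points / Number of sprints
Points: [30, 35, 53, 19]
Sum = 30 + 35 + 53 + 19 = 137
Avg velocity = 137 / 4 = 34.25 points/sprint

34.25 points/sprint


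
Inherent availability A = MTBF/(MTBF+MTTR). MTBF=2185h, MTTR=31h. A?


Availability = MTBF / (MTBF + MTTR)
Availability = 2185 / (2185 + 31)
Availability = 2185 / 2216
Availability = 98.6011%

98.6011%


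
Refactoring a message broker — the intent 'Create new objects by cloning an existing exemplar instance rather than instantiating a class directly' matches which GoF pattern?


This matches the Prototype pattern

Prototype


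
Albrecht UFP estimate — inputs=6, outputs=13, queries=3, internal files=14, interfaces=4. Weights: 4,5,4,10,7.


UFP = EI*4 + EO*5 + EQ*4 + ILF*10 + EIF*7
UFP = 6*4 + 13*5 + 3*4 + 14*10 + 4*7
UFP = 24 + 65 + 12 + 140 + 28
UFP = 269

269


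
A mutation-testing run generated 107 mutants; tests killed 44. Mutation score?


Mutation score = killed / total * 100
Mutation score = 44 / 107 * 100
Mutation score = 41.12%

41.12%


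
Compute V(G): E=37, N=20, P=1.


Formula: V(G) = E - N + 2P
V(G) = 37 - 20 + 2*1
V(G) = 17 + 2
V(G) = 19

19


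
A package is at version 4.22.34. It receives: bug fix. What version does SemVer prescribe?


Current: 4.22.34
Change category: 'bug fix' → patch bump
SemVer rule: patch bump → increment PATCH (MAJOR and MINOR unchanged)
New: 4.22.35

4.22.35


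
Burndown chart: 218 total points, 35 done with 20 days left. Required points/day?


Formula: Required rate = Remaining points / Days left
Remaining = 218 - 35 = 183 points
Required rate = 183 / 20 = 9.15 points/day

9.15 points/day


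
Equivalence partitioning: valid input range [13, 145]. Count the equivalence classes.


Valid range: [13, 145]
Class 1: x < 13 — invalid
Class 2: 13 ≤ x ≤ 145 — valid
Class 3: x > 145 — invalid
Total equivalence classes: 3

3 equivalence classes


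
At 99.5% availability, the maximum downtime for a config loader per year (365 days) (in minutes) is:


Formula: allowed downtime = period * (100 - SLA) / 100
Period (year (365 days)) = 525600 minutes
Unavailability fraction = (100 - 99.5) / 100
Allowed downtime = 525600 * (100 - 99.5) / 100
Allowed downtime = 2628.0 minutes

2628.0 minutes


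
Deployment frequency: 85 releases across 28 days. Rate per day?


Formula: deployments per day = releases / days
= 85 / 28
= 3.036 deploys/day
(equivalently, 21.25 deploys/week)

3.036 deploys/day


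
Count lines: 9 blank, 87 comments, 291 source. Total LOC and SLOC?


Total LOC = blank + comment + code
Total LOC = 9 + 87 + 291 = 387
SLOC (source only) = code = 291

Total LOC: 387, SLOC: 291


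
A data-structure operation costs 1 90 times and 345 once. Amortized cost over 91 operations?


Formula: Amortized cost = Total cost / Operations
Total cost = (90 * 1) + (1 * 345)
Total cost = 90 + 345 = 435
Amortized = 435 / 91 = 4.7802

4.7802


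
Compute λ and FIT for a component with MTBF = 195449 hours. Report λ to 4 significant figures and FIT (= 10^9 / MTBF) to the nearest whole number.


Formula: λ = 1 / MTBF; FIT = λ × 1e9 = 1e9 / MTBF
λ = 1 / 195449 ≈ 5.116e-06 failures/hour
FIT = 1e9 / 195449 ≈ 5116 failures per 1e9 hours (nearest whole number)

λ = 5.116e-06 /h, FIT = 5116


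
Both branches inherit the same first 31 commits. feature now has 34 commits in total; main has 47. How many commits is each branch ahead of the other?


Common ancestor: commit #31
feature commits after divergence: 34 - 31 = 3
main commits after divergence: 47 - 31 = 16
feature is 3 commits ahead of main
main is 16 commits ahead of feature

feature ahead: 3, main ahead: 16


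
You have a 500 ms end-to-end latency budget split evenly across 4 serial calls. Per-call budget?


Formula: per_stage = total_budget / stages
per_stage = 500 / 4
per_stage = 125.0 ms

125.0 ms


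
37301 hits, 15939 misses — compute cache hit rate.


Formula: hit rate = hits / (hits + misses) * 100
hit rate = 37301 / (37301 + 15939) * 100
hit rate = 37301 / 53240 * 100
hit rate = 70.06%

70.06%


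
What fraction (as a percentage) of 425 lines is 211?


Coverage = covered / total * 100
Coverage = 211 / 425 * 100
Coverage = 49.65%

49.65%


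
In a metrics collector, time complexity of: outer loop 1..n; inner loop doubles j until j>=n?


Reasoning: linear outer times logarithmic inner
Complexity: O(n log n)

O(n log n)


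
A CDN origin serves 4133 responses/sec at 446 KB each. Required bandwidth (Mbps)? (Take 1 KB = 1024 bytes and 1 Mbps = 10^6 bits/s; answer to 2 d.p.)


Formula: Mbps = payload_bytes * RPS * 8 / 1e6
Payload per request = 446 KB = 446 * 1024 = 456704 bytes
Total bytes/sec = 456704 * 4133 = 1887557632
Total bits/sec = 1887557632 * 8 = 15100461056
Mbps = 15100461056 / 1e6 = 15100.46

15100.46 Mbps


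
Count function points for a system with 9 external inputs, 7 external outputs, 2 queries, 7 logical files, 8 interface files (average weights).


UFP = EI*4 + EO*5 + EQ*4 + ILF*10 + EIF*7
UFP = 9*4 + 7*5 + 2*4 + 7*10 + 8*7
UFP = 36 + 35 + 8 + 70 + 56
UFP = 205

205


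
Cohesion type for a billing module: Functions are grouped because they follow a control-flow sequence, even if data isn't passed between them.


Reasoning: Grouped by order of execution within a routine, not by data flow
Type: Procedural cohesion

Procedural cohesion


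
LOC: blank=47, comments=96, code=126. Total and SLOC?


Total LOC = blank + comment + code
Total LOC = 47 + 96 + 126 = 269
SLOC (source only) = code = 126

Total LOC: 269, SLOC: 126


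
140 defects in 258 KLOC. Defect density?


Defect density = defects / KLOC
Defect density = 140 / 258
Defect density = 0.543 defects/KLOC

0.543 defects/KLOC


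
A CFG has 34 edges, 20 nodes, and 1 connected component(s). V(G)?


Formula: V(G) = E - N + 2P
V(G) = 34 - 20 + 2*1
V(G) = 14 + 2
V(G) = 16

16


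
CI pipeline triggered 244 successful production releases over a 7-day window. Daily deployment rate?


Formula: deployments per day = releases / days
= 244 / 7
= 34.857 deploys/day
(equivalently, 244.0 deploys/week)

34.857 deploys/day


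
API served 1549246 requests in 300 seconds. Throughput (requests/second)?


Formula: throughput = requests / seconds
throughput = 1549246 / 300
throughput = 5164.15 requests/second

5164.15 requests/second


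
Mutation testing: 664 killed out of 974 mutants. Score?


Mutation score = killed / total * 100
Mutation score = 664 / 974 * 100
Mutation score = 68.17%

68.17%


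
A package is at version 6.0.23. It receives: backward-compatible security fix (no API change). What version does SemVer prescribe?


Current: 6.0.23
Change category: 'backward-compatible security fix (no API change)' → patch bump
SemVer rule: patch bump → increment PATCH (MAJOR and MINOR unchanged)
New: 6.0.24

6.0.24


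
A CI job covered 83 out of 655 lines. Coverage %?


Coverage = covered / total * 100
Coverage = 83 / 655 * 100
Coverage = 12.67%

12.67%


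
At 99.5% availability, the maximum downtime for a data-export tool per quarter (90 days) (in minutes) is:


Formula: allowed downtime = period * (100 - SLA) / 100
Period (quarter (90 days)) = 129600 minutes
Unavailability fraction = (100 - 99.5) / 100
Allowed downtime = 129600 * (100 - 99.5) / 100
Allowed downtime = 648.0 minutes

648.0 minutes


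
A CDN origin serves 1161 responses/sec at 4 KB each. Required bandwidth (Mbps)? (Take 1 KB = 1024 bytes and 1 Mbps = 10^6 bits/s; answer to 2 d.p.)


Formula: Mbps = payload_bytes * RPS * 8 / 1e6
Payload per request = 4 KB = 4 * 1024 = 4096 bytes
Total bytes/sec = 4096 * 1161 = 4755456
Total bits/sec = 4755456 * 8 = 38043648
Mbps = 38043648 / 1e6 = 38.04

38.04 Mbps


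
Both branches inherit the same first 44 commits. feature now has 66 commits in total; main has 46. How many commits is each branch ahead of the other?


Common ancestor: commit #44
feature commits after divergence: 66 - 44 = 22
main commits after divergence: 46 - 44 = 2
feature is 22 commits ahead of main
main is 2 commits ahead of feature

feature ahead: 22, main ahead: 2


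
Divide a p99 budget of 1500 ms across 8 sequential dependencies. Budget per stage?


Formula: per_stage = total_budget / stages
per_stage = 1500 / 8
per_stage = 187.5 ms

187.5 ms


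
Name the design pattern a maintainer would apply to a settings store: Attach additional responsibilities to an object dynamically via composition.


This matches the Decorator pattern

Decorator


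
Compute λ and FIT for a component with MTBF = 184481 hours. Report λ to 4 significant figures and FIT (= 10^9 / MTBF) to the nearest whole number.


Formula: λ = 1 / MTBF; FIT = λ × 1e9 = 1e9 / MTBF
λ = 1 / 184481 ≈ 5.421e-06 failures/hour
FIT = 1e9 / 184481 ≈ 5421 failures per 1e9 hours (nearest whole number)

λ = 5.421e-06 /h, FIT = 5421


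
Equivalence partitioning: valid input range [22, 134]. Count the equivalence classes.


Valid range: [22, 134]
Class 1: x < 22 — invalid
Class 2: 22 ≤ x ≤ 134 — valid
Class 3: x > 134 — invalid
Total equivalence classes: 3

3 equivalence classes


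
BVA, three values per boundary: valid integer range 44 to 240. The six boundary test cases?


Range: [44, 240]
Boundaries: just below min, min, min+1, max-1, max, just above max
Values: [43, 44, 45, 239, 240, 241]

[43, 44, 45, 239, 240, 241]


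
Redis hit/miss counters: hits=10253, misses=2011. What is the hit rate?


Formula: hit rate = hits / (hits + misses) * 100
hit rate = 10253 / (10253 + 2011) * 100
hit rate = 10253 / 12264 * 100
hit rate = 83.6%

83.6%


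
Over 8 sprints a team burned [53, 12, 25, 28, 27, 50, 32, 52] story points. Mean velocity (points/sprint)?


Formula: Avg velocity = Total points / Number of sprints
Points: [53, 12, 25, 28, 27, 50, 32, 52]
Sum = 53 + 12 + 25 + 28 + 27 + 50 + 32 + 52 = 279
Avg velocity = 279 / 8 = 34.88 points/sprint

34.88 points/sprint


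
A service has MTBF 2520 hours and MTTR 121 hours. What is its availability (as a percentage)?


Availability = MTBF / (MTBF + MTTR)
Availability = 2520 / (2520 + 121)
Availability = 2520 / 2641
Availability = 95.4184%

95.4184%


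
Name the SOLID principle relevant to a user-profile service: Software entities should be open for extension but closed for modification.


This describes the Open/Closed Principle (OCP)

Open/Closed Principle (OCP)


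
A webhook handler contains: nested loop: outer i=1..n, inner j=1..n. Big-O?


Reasoning: n iterations times n iterations
Complexity: O(n^2)

O(n^2)


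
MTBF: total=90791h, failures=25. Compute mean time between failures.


Formula: MTBF = Total operating time / Number of failures
MTBF = 90791 / 25
MTBF = 3631.64 hours

3631.64 hours


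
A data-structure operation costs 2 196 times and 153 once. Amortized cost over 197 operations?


Formula: Amortized cost = Total cost / Operations
Total cost = (196 * 2) + (1 * 153)
Total cost = 392 + 153 = 545
Amortized = 545 / 197 = 2.7665

2.7665


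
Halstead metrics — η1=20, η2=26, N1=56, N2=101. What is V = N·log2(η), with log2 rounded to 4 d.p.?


Formula: V = N * log2(η), where N = N1 + N2 and η = η1 + η2
η = 20 + 26 = 46
N = 56 + 101 = 157
log2(46) ≈ 5.5236
V = 157 * 5.5236 = 867.21

867.21


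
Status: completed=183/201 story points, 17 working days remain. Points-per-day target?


Formula: Required rate = Remaining points / Days left
Remaining = 201 - 183 = 18 points
Required rate = 18 / 17 = 1.06 points/day

1.06 points/day


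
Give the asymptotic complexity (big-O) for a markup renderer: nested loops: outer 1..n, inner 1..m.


Reasoning: product of independent bounds
Complexity: O(n*m)

O(n*m)


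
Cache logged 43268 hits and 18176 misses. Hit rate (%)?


Formula: hit rate = hits / (hits + misses) * 100
hit rate = 43268 / (43268 + 18176) * 100
hit rate = 43268 / 61444 * 100
hit rate = 70.42%

70.42%


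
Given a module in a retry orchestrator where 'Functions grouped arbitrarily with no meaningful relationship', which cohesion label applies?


Reasoning: Worst: random grouping
Type: Coincidental cohesion

Coincidental cohesion


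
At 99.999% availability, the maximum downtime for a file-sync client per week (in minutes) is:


Formula: allowed downtime = period * (100 - SLA) / 100
Period (week) = 10080 minutes
Unavailability fraction = (100 - 99.999) / 100
Allowed downtime = 10080 * (100 - 99.999) / 100
Allowed downtime = 0.1008 minutes

0.1008 minutes


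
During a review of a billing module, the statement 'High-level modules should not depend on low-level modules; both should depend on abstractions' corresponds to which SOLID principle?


This describes the Dependency Inversion Principle (DIP)

Dependency Inversion Principle (DIP)


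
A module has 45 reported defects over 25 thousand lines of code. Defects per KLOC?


Defect density = defects / KLOC
Defect density = 45 / 25
Defect density = 1.8 defects/KLOC

1.8 defects/KLOC


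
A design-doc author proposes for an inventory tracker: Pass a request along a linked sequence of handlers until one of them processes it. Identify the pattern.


This matches the Chain of Responsibility pattern

Chain of Responsibility


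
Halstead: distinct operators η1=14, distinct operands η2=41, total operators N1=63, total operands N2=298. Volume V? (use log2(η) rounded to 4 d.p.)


Formula: V = N * log2(η), where N = N1 + N2 and η = η1 + η2
η = 14 + 41 = 55
N = 63 + 298 = 361
log2(55) ≈ 5.7814
V = 361 * 5.7814 = 2087.09

2087.09


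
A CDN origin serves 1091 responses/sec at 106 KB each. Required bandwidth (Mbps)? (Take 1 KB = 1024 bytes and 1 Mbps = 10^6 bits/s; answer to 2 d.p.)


Formula: Mbps = payload_bytes * RPS * 8 / 1e6
Payload per request = 106 KB = 106 * 1024 = 108544 bytes
Total bytes/sec = 108544 * 1091 = 118421504
Total bits/sec = 118421504 * 8 = 947372032
Mbps = 947372032 / 1e6 = 947.37

947.37 Mbps


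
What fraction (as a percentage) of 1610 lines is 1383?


Coverage = covered / total * 100
Coverage = 1383 / 1610 * 100
Coverage = 85.9%

85.9%


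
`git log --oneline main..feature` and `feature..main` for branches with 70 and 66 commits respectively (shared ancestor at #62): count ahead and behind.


Common ancestor: commit #62
feature commits after divergence: 70 - 62 = 8
main commits after divergence: 66 - 62 = 4
feature is 8 commits ahead of main
main is 4 commits ahead of feature

feature ahead: 8, main ahead: 4


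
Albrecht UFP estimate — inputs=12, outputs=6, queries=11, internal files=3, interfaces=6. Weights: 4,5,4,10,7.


UFP = EI*4 + EO*5 + EQ*4 + ILF*10 + EIF*7
UFP = 12*4 + 6*5 + 11*4 + 3*10 + 6*7
UFP = 48 + 30 + 44 + 30 + 42
UFP = 194

194


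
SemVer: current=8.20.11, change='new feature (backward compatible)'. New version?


Current: 8.20.11
Change category: 'new feature (backward compatible)' → minor bump
SemVer rule: minor bump → increment MINOR, reset PATCH to 0 (MAJOR unchanged)
New: 8.21.0

8.21.0


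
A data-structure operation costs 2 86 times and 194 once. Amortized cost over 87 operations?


Formula: Amortized cost = Total cost / Operations
Total cost = (86 * 2) + (1 * 194)
Total cost = 172 + 194 = 366
Amortized = 366 / 87 = 4.2069

4.2069


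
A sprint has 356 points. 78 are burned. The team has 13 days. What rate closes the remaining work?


Formula: Required rate = Remaining points / Days left
Remaining = 356 - 78 = 278 points
Required rate = 278 / 13 = 21.38 points/day

21.38 points/day


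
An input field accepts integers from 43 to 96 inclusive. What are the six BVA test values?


Range: [43, 96]
Boundaries: just below min, min, min+1, max-1, max, just above max
Values: [42, 43, 44, 95, 96, 97]

[42, 43, 44, 95, 96, 97]


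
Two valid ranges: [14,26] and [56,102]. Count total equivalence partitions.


Valid ranges: [14,26] and [56,102]
Class 1: x < 14 — invalid
Class 2: 14 ≤ x ≤ 26 — valid
Class 3: 26 < x < 56 — invalid (gap between ranges)
Class 4: 56 ≤ x ≤ 102 — valid
Class 5: x > 102 — invalid
Total equivalence classes: 5

5 equivalence classes


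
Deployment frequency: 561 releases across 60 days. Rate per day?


Formula: deployments per day = releases / days
= 561 / 60
= 9.35 deploys/day
(equivalently, 65.45 deploys/week)

9.35 deploys/day


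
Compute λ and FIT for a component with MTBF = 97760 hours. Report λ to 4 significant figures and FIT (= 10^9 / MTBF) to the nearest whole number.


Formula: λ = 1 / MTBF; FIT = λ × 1e9 = 1e9 / MTBF
λ = 1 / 97760 ≈ 1.023e-05 failures/hour
FIT = 1e9 / 97760 ≈ 10229 failures per 1e9 hours (nearest whole number)

λ = 1.023e-05 /h, FIT = 10229


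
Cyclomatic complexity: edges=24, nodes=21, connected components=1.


Formula: V(G) = E - N + 2P
V(G) = 24 - 21 + 2*1
V(G) = 3 + 2
V(G) = 5

5


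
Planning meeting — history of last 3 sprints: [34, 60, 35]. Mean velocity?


Formula: Avg velocity = Total points / Number of sprints
Points: [34, 60, 35]
Sum = 34 + 60 + 35 = 129
Avg velocity = 129 / 3 = 43.0 points/sprint

43.0 points/sprint


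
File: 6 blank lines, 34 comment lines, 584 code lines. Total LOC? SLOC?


Total LOC = blank + comment + code
Total LOC = 6 + 34 + 584 = 624
SLOC (source only) = code = 584

Total LOC: 624, SLOC: 584


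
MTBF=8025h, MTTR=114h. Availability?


Availability = MTBF / (MTBF + MTTR)
Availability = 8025 / (8025 + 114)
Availability = 8025 / 8139
Availability = 98.5993%

98.5993%


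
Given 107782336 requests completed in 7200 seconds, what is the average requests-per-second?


Formula: throughput = requests / seconds
throughput = 107782336 / 7200
throughput = 14969.77 requests/second

14969.77 requests/second


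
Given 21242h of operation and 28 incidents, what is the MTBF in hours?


Formula: MTBF = Total operating time / Number of failures
MTBF = 21242 / 28
MTBF = 758.64 hours

758.64 hours


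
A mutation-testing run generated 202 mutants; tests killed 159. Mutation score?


Mutation score = killed / total * 100
Mutation score = 159 / 202 * 100
Mutation score = 78.71%

78.71%


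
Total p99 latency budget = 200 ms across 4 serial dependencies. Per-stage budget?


Formula: per_stage = total_budget / stages
per_stage = 200 / 4
per_stage = 50.0 ms

50.0 ms


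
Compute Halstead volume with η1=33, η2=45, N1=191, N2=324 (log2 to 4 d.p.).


Formula: V = N * log2(η), where N = N1 + N2 and η = η1 + η2
η = 33 + 45 = 78
N = 191 + 324 = 515
log2(78) ≈ 6.2854
V = 515 * 6.2854 = 3236.98

3236.98


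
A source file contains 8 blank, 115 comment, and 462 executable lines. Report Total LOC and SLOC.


Total LOC = blank + comment + code
Total LOC = 8 + 115 + 462 = 585
SLOC (source only) = code = 462

Total LOC: 585, SLOC: 462


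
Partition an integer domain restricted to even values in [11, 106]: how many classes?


Constraint: even integers in [11, 106]
Class 1: x < 11 — out-of-range invalid
Class 2: x in [11,106] but odd — wrong type invalid
Class 3: x in [11,106] and even — valid
Class 4: x > 106 — out-of-range invalid
Total equivalence classes: 4

4 equivalence classes


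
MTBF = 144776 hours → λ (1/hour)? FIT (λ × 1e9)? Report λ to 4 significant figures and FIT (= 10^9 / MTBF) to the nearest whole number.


Formula: λ = 1 / MTBF; FIT = λ × 1e9 = 1e9 / MTBF
λ = 1 / 144776 ≈ 6.907e-06 failures/hour
FIT = 1e9 / 144776 ≈ 6907 failures per 1e9 hours (nearest whole number)

λ = 6.907e-06 /h, FIT = 6907


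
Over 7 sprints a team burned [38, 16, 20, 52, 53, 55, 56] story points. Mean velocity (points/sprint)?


Formula: Avg velocity = Total points / Number of sprints
Points: [38, 16, 20, 52, 53, 55, 56]
Sum = 38 + 16 + 20 + 52 + 53 + 55 + 56 = 290
Avg velocity = 290 / 7 = 41.43 points/sprint

41.43 points/sprint


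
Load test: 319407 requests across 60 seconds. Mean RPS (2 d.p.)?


Formula: throughput = requests / seconds
throughput = 319407 / 60
throughput = 5323.45 requests/second

5323.45 requests/second


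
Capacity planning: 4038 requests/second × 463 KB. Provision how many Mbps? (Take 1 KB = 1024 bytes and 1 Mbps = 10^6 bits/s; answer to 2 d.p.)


Formula: Mbps = payload_bytes * RPS * 8 / 1e6
Payload per request = 463 KB = 463 * 1024 = 474112 bytes
Total bytes/sec = 474112 * 4038 = 1914464256
Total bits/sec = 1914464256 * 8 = 15315714048
Mbps = 15315714048 / 1e6 = 15315.71

15315.71 Mbps


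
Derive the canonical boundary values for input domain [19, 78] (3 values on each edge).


Range: [19, 78]
Boundaries: just below min, min, min+1, max-1, max, just above max
Values: [18, 19, 20, 77, 78, 79]

[18, 19, 20, 77, 78, 79]


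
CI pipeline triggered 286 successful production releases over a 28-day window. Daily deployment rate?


Formula: deployments per day = releases / days
= 286 / 28
= 10.214 deploys/day
(equivalently, 71.5 deploys/week)

10.214 deploys/day


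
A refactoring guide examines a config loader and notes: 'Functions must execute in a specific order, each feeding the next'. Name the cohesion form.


Reasoning: Output of one is input to next
Type: Sequential cohesion

Sequential cohesion


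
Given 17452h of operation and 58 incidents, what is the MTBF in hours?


Formula: MTBF = Total operating time / Number of failures
MTBF = 17452 / 58
MTBF = 300.9 hours

300.9 hours


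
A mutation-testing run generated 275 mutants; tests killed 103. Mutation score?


Mutation score = killed / total * 100
Mutation score = 103 / 275 * 100
Mutation score = 37.45%

37.45%


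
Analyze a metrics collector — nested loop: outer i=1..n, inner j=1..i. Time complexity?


Reasoning: triangle: n(n+1)/2 ~ n^2/2
Complexity: O(n^2)

O(n^2)


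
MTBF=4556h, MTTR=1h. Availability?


Availability = MTBF / (MTBF + MTTR)
Availability = 4556 / (4556 + 1)
Availability = 4556 / 4557
Availability = 99.9781%

99.9781%


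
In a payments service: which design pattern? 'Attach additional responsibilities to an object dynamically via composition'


This matches the Decorator pattern

Decorator


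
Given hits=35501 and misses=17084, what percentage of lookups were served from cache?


Formula: hit rate = hits / (hits + misses) * 100
hit rate = 35501 / (35501 + 17084) * 100
hit rate = 35501 / 52585 * 100
hit rate = 67.51%

67.51%


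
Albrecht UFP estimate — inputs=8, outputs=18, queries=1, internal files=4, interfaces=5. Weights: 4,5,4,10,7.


UFP = EI*4 + EO*5 + EQ*4 + ILF*10 + EIF*7
UFP = 8*4 + 18*5 + 1*4 + 4*10 + 5*7
UFP = 32 + 90 + 4 + 40 + 35
UFP = 201

201
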